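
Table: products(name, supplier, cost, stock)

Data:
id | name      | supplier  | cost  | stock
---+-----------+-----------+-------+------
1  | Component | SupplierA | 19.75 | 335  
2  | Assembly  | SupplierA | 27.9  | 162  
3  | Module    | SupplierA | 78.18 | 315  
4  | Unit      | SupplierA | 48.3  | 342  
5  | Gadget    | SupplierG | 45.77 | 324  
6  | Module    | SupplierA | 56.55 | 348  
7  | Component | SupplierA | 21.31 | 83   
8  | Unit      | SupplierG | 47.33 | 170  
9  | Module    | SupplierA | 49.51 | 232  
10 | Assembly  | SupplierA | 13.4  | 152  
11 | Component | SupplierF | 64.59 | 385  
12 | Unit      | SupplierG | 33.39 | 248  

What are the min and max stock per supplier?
SELECT supplier, MIN(stock), MAX(stock)
FROM products
GROUP BY supplier

Result:
  SupplierA: min=83, max=348
  SupplierF: min=385, max=385
  SupplierG: min=170, max=324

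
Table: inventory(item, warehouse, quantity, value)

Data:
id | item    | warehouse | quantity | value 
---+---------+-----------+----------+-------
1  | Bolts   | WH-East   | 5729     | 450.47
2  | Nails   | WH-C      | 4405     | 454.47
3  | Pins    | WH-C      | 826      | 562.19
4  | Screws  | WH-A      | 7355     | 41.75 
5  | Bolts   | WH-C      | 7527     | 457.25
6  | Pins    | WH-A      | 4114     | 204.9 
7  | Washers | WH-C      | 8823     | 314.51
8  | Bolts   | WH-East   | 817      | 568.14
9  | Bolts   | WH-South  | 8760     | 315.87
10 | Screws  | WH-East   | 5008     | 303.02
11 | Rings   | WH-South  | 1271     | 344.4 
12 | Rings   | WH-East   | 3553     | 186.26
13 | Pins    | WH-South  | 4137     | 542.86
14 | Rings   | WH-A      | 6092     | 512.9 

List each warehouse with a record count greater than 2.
SELECT warehouse, COUNT(*) as cnt
FROM inventory
GROUP BY warehouse
HAVING COUNT(*) > 2

Result:
  WH-A: 3
  WH-C: 4
  WH-East: 4
  WH-South: 3

Note: HAVING filters groups after aggregation, WHERE filters rows before.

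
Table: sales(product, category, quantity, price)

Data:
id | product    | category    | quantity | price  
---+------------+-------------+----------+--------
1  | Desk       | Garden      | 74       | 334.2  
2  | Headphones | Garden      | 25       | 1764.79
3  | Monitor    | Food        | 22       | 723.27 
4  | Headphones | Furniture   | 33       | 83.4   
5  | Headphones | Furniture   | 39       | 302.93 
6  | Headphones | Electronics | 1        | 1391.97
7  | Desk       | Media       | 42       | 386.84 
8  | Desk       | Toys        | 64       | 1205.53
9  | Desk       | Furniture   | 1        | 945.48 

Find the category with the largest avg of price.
SELECT category, AVG(price) as val
FROM sales
GROUP BY category
ORDER BY val DESC
LIMIT 1

Result: Electronics with avg(price) = 1391.97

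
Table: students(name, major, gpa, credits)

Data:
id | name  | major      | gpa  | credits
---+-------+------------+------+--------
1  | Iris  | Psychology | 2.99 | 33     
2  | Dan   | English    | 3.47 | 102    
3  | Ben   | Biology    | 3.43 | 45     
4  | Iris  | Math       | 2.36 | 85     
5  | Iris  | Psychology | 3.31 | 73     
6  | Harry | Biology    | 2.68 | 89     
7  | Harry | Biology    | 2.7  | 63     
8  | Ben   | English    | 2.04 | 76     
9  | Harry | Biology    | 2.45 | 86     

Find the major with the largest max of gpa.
SELECT major, MAX(gpa) as val
FROM students
GROUP BY major
ORDER BY val DESC
LIMIT 1

Result: English with max(gpa) = 3.47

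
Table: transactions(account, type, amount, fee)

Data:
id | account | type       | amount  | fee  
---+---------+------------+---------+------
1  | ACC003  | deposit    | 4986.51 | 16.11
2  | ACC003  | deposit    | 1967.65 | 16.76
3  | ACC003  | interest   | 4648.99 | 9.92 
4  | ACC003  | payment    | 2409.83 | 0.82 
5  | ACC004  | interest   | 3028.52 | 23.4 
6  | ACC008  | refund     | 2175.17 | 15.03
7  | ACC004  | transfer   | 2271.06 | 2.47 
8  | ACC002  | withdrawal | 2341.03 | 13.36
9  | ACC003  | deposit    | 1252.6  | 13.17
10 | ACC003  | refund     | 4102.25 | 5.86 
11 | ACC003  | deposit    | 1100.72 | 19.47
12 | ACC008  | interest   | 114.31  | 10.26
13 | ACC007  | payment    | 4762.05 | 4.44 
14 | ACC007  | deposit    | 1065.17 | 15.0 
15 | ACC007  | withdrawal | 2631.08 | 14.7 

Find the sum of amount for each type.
SELECT type, SUM(amount) as result
FROM transactions
GROUP BY type

Result:
  deposit: 10372.65
  interest: 7791.82
  payment: 7171.88
  refund: 6277.42
  transfer: 2271.06
  withdrawal: 4972.11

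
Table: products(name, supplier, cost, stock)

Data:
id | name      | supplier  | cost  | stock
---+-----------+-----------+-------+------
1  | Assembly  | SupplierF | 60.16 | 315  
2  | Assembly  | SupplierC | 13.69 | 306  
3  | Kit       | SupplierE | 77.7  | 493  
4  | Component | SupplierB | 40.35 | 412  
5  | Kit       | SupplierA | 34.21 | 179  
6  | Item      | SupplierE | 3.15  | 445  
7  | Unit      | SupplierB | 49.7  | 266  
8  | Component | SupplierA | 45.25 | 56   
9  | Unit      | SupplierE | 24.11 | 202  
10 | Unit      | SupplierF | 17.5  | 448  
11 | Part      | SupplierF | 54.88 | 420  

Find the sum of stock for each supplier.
SELECT supplier, SUM(stock) as result
FROM products
GROUP BY supplier

Result:
  SupplierA: 235
  SupplierB: 678
  SupplierC: 306
  SupplierE: 1140
  SupplierF: 1183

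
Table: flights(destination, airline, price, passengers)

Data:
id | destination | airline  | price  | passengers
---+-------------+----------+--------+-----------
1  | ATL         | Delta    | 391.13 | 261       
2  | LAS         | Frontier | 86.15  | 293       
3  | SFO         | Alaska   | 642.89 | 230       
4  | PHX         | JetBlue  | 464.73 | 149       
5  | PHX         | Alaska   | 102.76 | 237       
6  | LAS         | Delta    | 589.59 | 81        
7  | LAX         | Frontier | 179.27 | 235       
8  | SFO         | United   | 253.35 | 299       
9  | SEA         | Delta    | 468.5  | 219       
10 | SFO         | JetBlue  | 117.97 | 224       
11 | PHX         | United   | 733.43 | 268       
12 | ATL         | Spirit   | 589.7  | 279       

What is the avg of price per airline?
SELECT airline, AVG(price) as result
FROM flights
GROUP BY airline

Result:
  Alaska: 372.83
  Delta: 483.07
  Frontier: 132.71
  JetBlue: 291.35
  Spirit: 589.70
  United: 493.39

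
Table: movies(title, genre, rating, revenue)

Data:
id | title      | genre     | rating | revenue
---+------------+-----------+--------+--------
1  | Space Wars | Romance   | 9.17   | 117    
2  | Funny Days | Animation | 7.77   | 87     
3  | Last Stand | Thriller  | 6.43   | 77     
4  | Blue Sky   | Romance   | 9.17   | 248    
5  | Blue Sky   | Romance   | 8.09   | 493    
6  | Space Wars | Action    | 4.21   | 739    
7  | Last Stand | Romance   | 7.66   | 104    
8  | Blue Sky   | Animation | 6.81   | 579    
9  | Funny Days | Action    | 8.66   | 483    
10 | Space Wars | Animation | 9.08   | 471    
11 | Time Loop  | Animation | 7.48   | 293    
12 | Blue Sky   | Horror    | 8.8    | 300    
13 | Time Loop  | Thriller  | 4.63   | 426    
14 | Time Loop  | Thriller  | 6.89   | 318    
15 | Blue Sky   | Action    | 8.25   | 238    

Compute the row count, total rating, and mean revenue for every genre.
SELECT genre,
       COUNT(*) as cnt,
       SUM(rating) as total_rating,
       AVG(revenue) as avg_revenue
FROM movies
GROUP BY genre

Result:
  Action: 3 records, 21.12 total rating, 486.67 avg revenue
  Animation: 4 records, 31.14 total rating, 357.50 avg revenue
  Horror: 1 records, 8.80 total rating, 300.00 avg revenue
  Romance: 4 records, 34.09 total rating, 240.50 avg revenue
  Thriller: 3 records, 17.95 total rating, 273.67 avg revenue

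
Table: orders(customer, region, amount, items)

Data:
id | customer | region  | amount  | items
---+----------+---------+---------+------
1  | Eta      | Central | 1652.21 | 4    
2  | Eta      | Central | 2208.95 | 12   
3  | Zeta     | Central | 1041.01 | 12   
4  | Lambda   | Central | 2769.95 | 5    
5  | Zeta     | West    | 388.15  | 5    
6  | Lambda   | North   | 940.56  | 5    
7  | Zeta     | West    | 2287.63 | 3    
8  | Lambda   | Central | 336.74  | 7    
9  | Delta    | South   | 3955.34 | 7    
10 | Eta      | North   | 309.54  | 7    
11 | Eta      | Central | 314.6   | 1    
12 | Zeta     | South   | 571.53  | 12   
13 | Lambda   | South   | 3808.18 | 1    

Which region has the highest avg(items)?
SELECT region, AVG(items) as val
FROM orders
GROUP BY region
ORDER BY val DESC
LIMIT 1

Result: Central with avg(items) = 6.83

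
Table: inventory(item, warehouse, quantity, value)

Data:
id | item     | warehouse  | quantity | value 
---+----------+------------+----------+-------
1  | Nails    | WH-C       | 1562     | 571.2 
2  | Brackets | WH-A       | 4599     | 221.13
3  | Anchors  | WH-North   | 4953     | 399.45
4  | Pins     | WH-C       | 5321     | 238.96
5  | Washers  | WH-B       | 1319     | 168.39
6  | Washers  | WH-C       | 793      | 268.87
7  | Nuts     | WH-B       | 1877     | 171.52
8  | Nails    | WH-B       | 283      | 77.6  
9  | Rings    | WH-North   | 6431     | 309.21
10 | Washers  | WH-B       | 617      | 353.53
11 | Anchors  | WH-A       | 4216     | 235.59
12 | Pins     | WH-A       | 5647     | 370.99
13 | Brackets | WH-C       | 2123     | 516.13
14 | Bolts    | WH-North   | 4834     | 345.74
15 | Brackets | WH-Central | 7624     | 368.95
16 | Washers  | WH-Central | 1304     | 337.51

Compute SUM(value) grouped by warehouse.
SELECT warehouse, SUM(value) as result
FROM inventory
GROUP BY warehouse

Result:
  WH-A: 827.71
  WH-B: 771.04
  WH-C: 1595.16
  WH-Central: 706.46
  WH-North: 1054.40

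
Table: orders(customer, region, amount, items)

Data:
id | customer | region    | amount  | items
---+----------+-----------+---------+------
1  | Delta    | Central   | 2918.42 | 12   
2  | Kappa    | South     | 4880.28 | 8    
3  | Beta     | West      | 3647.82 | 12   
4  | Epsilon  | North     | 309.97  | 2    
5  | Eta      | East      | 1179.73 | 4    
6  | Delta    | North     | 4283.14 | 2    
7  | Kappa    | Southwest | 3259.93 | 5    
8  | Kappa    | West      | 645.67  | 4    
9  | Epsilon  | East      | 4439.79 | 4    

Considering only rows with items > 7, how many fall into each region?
SELECT region, COUNT(*)
FROM orders
WHERE items > 7
GROUP BY region

Note: WHERE filters rows before grouping.

Result:
  Central: 1
  South: 1
  West: 1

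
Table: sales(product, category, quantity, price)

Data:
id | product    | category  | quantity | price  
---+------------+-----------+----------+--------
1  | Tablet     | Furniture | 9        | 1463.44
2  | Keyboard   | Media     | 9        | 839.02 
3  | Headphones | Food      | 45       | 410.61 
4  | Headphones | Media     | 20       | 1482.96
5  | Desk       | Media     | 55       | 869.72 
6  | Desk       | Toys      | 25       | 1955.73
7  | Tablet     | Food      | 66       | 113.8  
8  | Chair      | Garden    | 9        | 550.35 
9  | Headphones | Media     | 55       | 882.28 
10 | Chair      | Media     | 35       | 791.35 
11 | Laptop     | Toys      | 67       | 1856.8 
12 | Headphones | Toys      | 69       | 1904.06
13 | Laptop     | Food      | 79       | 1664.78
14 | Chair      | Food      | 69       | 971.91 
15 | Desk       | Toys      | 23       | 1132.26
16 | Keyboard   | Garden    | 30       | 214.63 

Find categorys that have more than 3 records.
SELECT category, COUNT(*) as cnt
FROM sales
GROUP BY category
HAVING COUNT(*) > 3

Result:
  Food: 4
  Media: 5
  Toys: 4

Note: HAVING filters groups after aggregation, WHERE filters rows before.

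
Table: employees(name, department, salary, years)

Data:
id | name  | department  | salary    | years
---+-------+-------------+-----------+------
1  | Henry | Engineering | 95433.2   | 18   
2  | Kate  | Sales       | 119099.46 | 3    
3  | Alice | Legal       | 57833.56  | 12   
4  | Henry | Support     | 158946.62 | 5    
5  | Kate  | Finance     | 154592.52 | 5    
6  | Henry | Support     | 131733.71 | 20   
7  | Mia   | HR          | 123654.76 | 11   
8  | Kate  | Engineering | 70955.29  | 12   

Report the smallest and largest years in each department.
SELECT department, MIN(years), MAX(years)
FROM employees
GROUP BY department

Result:
  Engineering: min=12, max=18
  Finance: min=5, max=5
  HR: min=11, max=11
  Legal: min=12, max=12
  Sales: min=3, max=3
  Support: min=5, max=20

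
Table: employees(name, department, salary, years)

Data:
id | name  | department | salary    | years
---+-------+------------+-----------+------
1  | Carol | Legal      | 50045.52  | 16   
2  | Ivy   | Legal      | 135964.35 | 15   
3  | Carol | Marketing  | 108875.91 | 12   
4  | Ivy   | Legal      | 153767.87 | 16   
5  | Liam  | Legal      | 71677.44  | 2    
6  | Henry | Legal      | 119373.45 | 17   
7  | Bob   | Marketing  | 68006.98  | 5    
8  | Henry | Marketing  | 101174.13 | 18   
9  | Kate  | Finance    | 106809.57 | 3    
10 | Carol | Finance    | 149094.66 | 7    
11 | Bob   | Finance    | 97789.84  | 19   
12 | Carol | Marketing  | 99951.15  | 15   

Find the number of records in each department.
SELECT department, COUNT(*) as count
FROM employees
GROUP BY department

Result:
  Finance: 3
  Legal: 5
  Marketing: 4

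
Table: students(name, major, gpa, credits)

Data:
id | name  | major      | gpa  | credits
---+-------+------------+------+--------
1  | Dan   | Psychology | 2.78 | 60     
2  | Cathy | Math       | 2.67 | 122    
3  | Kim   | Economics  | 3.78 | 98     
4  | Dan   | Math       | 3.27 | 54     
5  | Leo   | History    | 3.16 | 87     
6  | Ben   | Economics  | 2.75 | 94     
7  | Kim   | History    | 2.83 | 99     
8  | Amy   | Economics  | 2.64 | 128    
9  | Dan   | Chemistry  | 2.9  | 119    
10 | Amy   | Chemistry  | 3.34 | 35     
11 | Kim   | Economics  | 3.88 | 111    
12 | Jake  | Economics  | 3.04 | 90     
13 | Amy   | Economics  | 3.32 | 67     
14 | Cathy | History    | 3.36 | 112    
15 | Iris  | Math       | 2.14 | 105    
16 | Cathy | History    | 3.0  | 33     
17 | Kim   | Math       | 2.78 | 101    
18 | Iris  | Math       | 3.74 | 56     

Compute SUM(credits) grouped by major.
SELECT major, SUM(credits) as result
FROM students
GROUP BY major

Result:
  Chemistry: 154
  Economics: 588
  History: 331
  Math: 438
  Psychology: 60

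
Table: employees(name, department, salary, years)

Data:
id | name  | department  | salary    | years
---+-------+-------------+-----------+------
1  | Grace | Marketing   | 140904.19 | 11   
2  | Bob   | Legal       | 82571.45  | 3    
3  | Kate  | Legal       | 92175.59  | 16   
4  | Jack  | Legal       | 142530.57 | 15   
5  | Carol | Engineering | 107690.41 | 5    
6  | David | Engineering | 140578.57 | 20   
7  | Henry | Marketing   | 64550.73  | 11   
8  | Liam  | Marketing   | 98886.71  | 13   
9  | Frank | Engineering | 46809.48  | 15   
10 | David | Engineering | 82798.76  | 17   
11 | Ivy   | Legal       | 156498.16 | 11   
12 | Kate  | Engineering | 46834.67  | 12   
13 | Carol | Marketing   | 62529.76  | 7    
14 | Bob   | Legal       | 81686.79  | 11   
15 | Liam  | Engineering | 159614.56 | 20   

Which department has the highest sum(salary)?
SELECT department, SUM(salary) as val
FROM employees
GROUP BY department
ORDER BY val DESC
LIMIT 1

Result: Engineering with sum(salary) = 584326.45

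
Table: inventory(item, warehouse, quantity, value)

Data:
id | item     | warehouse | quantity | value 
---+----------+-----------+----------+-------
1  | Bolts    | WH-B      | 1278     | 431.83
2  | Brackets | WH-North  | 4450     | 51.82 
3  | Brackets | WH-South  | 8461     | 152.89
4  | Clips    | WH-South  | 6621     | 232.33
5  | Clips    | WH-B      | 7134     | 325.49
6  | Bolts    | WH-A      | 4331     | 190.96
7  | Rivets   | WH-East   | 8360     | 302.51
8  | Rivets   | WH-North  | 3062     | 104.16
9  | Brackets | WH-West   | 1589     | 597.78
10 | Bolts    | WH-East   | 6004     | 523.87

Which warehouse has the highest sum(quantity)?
SELECT warehouse, SUM(quantity) as val
FROM inventory
GROUP BY warehouse
ORDER BY val DESC
LIMIT 1

Result: WH-South with sum(quantity) = 15082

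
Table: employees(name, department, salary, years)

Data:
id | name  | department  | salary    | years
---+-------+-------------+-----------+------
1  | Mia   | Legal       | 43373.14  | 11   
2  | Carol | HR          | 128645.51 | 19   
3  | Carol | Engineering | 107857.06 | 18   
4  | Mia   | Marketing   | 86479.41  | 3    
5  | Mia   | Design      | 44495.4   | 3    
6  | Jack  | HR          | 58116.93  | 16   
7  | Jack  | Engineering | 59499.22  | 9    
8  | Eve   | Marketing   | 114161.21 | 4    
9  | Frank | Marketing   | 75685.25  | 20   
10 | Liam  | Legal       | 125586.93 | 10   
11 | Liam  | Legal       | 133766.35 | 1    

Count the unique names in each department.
SELECT department, COUNT(DISTINCT name)
FROM employees
GROUP BY department

Result:
  Design: 1 distinct
  Engineering: 2 distinct
  HR: 2 distinct
  Legal: 2 distinct
  Marketing: 3 distinct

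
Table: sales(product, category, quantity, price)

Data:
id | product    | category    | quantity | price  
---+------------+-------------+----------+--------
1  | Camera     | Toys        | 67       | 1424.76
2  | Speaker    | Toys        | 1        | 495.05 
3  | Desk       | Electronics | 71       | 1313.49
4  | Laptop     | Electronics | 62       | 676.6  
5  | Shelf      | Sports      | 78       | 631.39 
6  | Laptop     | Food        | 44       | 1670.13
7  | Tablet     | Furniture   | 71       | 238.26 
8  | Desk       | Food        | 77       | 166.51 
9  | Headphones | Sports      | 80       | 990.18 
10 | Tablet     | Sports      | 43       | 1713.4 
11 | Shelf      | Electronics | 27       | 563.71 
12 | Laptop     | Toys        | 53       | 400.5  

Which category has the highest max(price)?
SELECT category, MAX(price) as val
FROM sales
GROUP BY category
ORDER BY val DESC
LIMIT 1

Result: Sports with max(price) = 1713.40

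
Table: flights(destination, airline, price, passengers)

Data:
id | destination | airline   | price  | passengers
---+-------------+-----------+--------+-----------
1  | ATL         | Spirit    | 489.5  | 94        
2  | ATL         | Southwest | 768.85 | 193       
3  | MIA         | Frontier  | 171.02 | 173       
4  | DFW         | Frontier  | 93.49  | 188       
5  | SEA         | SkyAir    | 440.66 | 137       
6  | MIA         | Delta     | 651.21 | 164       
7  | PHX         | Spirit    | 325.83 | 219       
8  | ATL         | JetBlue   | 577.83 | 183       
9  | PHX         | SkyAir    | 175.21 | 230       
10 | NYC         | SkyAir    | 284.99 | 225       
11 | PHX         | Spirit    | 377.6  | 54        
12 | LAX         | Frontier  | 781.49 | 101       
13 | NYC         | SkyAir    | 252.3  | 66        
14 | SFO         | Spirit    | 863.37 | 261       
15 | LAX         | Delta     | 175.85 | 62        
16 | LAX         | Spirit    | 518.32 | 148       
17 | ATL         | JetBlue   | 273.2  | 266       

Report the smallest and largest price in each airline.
SELECT airline, MIN(price), MAX(price)
FROM flights
GROUP BY airline

Result:
  Delta: min=175.85, max=651.21
  Frontier: min=93.49, max=781.49
  JetBlue: min=273.20, max=577.83
  SkyAir: min=175.21, max=440.66
  Southwest: min=768.85, max=768.85
  Spirit: min=325.83, max=863.37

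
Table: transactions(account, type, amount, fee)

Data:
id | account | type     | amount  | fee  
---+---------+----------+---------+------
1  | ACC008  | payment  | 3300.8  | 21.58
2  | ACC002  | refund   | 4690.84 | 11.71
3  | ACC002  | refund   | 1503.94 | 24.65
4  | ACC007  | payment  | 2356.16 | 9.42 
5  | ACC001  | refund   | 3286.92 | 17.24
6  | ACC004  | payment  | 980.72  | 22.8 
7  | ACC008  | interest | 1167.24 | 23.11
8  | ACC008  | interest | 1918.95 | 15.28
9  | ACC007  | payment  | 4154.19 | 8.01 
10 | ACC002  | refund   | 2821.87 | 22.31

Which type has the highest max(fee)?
SELECT type, MAX(fee) as val
FROM transactions
GROUP BY type
ORDER BY val DESC
LIMIT 1

Result: refund with max(fee) = 24.65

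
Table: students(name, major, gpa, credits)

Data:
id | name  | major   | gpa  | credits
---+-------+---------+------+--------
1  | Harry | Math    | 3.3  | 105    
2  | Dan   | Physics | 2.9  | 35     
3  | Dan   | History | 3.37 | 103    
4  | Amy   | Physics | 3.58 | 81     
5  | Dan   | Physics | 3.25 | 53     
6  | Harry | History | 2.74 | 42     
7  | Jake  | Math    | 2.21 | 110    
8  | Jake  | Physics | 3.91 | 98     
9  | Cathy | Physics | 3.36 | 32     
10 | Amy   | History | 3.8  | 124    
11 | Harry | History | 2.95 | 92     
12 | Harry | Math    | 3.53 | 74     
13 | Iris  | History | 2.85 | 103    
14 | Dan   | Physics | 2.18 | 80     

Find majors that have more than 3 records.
SELECT major, COUNT(*) as cnt
FROM students
GROUP BY major
HAVING COUNT(*) > 3

Result:
  History: 5
  Physics: 6

Note: HAVING filters groups after aggregation, WHERE filters rows before.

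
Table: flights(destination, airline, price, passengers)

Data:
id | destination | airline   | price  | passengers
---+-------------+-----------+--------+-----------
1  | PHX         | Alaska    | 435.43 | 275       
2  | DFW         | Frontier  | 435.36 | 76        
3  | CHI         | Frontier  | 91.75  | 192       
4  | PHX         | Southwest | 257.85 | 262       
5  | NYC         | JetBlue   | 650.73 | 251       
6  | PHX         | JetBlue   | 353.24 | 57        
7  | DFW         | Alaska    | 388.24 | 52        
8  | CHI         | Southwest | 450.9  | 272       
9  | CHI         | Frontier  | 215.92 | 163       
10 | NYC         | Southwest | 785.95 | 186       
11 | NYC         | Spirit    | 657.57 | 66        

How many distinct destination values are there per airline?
SELECT airline, COUNT(DISTINCT destination)
FROM flights
GROUP BY airline

Result:
  Alaska: 2 distinct
  Frontier: 2 distinct
  JetBlue: 2 distinct
  Southwest: 3 distinct
  Spirit: 1 distinct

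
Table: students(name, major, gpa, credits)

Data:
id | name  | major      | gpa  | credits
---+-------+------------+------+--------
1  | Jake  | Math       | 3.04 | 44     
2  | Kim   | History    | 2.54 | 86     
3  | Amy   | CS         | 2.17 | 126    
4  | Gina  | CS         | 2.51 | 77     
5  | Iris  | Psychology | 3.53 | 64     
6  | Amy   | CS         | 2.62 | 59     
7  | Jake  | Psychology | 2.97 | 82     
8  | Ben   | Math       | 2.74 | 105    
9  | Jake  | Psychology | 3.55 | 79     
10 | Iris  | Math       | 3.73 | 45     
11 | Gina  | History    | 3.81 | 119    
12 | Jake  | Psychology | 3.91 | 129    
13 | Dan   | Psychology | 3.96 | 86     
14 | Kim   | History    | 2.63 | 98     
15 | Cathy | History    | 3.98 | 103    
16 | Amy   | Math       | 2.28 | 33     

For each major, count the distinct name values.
SELECT major, COUNT(DISTINCT name)
FROM students
GROUP BY major

Result:
  CS: 2 distinct
  History: 3 distinct
  Math: 4 distinct
  Psychology: 3 distinct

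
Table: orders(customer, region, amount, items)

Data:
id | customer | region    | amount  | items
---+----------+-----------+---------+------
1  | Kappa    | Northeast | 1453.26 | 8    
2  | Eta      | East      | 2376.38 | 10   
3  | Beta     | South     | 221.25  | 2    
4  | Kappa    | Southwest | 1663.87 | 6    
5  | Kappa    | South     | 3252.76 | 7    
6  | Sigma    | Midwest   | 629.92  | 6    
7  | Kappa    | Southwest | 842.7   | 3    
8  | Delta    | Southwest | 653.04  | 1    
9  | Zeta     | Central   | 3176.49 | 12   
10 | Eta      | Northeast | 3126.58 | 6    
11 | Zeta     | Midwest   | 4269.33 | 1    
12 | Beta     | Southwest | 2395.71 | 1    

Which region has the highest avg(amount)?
SELECT region, AVG(amount) as val
FROM orders
GROUP BY region
ORDER BY val DESC
LIMIT 1

Result: Central with avg(amount) = 3176.49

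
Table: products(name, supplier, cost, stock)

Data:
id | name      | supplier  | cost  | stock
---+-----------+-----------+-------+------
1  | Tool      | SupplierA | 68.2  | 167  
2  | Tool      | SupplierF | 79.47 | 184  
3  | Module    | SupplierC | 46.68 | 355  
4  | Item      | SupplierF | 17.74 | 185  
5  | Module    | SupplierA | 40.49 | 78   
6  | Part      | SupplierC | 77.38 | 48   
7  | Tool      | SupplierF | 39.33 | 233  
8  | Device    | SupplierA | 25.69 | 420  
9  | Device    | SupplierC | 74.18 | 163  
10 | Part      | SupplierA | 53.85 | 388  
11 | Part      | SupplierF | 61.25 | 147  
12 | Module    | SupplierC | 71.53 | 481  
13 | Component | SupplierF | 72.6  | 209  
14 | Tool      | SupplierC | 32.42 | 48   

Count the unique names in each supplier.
SELECT supplier, COUNT(DISTINCT name)
FROM products
GROUP BY supplier

Result:
  SupplierA: 4 distinct
  SupplierC: 4 distinct
  SupplierF: 4 distinct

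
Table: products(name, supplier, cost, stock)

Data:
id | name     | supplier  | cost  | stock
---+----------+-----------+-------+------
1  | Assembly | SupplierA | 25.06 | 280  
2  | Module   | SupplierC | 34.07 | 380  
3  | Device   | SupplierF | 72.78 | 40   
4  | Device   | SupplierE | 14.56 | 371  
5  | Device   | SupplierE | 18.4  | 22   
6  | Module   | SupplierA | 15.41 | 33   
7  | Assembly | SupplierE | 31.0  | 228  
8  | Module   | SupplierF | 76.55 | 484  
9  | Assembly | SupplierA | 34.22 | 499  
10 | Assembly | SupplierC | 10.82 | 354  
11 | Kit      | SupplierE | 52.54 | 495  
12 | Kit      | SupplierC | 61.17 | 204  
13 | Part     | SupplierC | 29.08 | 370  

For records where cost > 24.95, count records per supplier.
SELECT supplier, COUNT(*)
FROM products
WHERE cost > 24.95
GROUP BY supplier

Note: WHERE filters rows before grouping.

Result:
  SupplierA: 2
  SupplierC: 3
  SupplierE: 2
  SupplierF: 2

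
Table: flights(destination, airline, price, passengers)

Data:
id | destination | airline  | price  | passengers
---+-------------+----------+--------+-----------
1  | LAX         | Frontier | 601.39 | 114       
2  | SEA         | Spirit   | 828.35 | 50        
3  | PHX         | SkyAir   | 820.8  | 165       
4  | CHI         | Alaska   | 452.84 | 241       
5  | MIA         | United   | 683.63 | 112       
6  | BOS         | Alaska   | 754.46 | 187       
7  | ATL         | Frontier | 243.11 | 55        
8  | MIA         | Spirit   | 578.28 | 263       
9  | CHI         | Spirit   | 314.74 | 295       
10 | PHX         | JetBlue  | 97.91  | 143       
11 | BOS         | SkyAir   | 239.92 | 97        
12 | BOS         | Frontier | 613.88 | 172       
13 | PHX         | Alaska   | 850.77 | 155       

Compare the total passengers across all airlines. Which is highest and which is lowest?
SELECT airline, SUM(passengers)
FROM flights
GROUP BY airline
ORDER BY SUM(passengers)

All groups:
  United: 112
  JetBlue: 143
  SkyAir: 262
  Frontier: 341
  Alaska: 583
  Spirit: 608

Highest: Spirit (608)
Lowest: United (112)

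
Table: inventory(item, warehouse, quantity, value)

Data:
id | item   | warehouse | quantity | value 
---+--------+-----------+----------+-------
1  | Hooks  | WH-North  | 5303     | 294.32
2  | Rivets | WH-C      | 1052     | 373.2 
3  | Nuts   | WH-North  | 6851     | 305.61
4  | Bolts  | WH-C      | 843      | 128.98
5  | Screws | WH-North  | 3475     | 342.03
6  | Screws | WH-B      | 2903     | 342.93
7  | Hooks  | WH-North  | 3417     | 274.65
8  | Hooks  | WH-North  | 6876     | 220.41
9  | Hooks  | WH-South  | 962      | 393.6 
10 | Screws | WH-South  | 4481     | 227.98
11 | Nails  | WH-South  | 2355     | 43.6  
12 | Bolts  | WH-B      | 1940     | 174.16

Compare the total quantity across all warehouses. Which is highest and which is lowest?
SELECT warehouse, SUM(quantity)
FROM inventory
GROUP BY warehouse
ORDER BY SUM(quantity)

All groups:
  WH-C: 1895
  WH-B: 4843
  WH-South: 7798
  WH-North: 25922

Highest: WH-North (25922)
Lowest: WH-C (1895)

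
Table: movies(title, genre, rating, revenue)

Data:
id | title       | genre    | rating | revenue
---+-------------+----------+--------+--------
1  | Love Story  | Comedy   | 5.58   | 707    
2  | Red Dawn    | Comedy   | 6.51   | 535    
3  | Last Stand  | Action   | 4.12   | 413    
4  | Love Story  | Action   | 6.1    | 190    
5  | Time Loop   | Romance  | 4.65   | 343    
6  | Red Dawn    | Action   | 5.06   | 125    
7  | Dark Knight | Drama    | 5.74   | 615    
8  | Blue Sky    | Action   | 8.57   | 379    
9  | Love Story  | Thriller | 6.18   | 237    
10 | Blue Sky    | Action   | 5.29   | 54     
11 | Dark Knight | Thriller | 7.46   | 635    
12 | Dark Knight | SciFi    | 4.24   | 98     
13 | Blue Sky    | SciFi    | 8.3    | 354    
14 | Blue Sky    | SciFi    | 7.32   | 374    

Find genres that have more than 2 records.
SELECT genre, COUNT(*) as cnt
FROM movies
GROUP BY genre
HAVING COUNT(*) > 2

Result:
  Action: 5
  SciFi: 3

Note: HAVING filters groups after aggregation, WHERE filters rows before.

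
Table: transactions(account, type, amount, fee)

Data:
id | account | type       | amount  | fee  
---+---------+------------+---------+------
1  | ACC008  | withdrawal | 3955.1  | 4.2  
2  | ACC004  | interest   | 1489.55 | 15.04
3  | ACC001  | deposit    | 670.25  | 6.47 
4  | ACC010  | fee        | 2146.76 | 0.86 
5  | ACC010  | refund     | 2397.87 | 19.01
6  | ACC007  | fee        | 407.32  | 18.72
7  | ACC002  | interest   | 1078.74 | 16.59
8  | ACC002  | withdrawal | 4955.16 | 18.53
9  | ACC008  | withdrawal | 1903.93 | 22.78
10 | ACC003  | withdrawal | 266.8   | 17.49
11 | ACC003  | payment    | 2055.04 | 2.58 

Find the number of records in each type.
SELECT type, COUNT(*) as count
FROM transactions
GROUP BY type

Result:
  deposit: 1
  fee: 2
  interest: 2
  payment: 1
  refund: 1
  withdrawal: 4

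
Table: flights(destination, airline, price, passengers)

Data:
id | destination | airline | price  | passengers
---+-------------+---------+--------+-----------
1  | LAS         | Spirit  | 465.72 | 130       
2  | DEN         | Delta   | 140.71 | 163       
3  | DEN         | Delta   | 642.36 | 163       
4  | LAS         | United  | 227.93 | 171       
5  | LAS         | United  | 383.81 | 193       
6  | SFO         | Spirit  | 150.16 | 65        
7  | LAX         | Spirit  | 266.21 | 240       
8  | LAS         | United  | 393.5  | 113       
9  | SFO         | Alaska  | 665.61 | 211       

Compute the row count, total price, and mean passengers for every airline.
SELECT airline,
       COUNT(*) as cnt,
       SUM(price) as total_price,
       AVG(passengers) as avg_passengers
FROM flights
GROUP BY airline

Result:
  Alaska: 1 records, 665.61 total price, 211.00 avg passengers
  Delta: 2 records, 783.07 total price, 163.00 avg passengers
  Spirit: 3 records, 882.09 total price, 145.00 avg passengers
  United: 3 records, 1005.24 total price, 159.00 avg passengers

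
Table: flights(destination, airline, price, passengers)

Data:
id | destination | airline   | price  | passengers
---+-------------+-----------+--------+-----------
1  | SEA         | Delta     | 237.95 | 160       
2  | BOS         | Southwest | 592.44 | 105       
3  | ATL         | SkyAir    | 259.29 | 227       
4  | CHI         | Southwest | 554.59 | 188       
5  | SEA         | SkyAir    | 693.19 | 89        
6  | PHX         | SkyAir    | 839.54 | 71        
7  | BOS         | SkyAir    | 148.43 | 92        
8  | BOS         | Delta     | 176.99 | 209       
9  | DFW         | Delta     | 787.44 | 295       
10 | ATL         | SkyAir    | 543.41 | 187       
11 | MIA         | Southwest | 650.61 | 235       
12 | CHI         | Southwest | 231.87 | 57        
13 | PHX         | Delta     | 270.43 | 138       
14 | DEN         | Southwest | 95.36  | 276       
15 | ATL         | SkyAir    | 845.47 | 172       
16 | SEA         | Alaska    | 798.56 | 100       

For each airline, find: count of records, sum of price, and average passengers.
SELECT airline,
       COUNT(*) as cnt,
       SUM(price) as total_price,
       AVG(passengers) as avg_passengers
FROM flights
GROUP BY airline

Result:
  Alaska: 1 records, 798.56 total price, 100.00 avg passengers
  Delta: 4 records, 1472.81 total price, 200.50 avg passengers
  SkyAir: 6 records, 3329.33 total price, 139.67 avg passengers
  Southwest: 5 records, 2124.87 total price, 172.20 avg passengers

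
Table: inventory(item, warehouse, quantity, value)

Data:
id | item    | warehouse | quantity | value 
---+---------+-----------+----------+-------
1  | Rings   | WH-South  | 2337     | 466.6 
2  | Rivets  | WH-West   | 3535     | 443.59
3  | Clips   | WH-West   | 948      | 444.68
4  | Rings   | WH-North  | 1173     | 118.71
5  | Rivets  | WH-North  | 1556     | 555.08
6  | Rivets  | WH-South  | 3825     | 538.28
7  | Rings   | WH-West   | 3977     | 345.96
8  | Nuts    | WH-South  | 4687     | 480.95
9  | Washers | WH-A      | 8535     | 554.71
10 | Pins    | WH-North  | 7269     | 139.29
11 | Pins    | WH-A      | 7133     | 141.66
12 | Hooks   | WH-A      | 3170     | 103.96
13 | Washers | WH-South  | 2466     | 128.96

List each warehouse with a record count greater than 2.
SELECT warehouse, COUNT(*) as cnt
FROM inventory
GROUP BY warehouse
HAVING COUNT(*) > 2

Result:
  WH-A: 3
  WH-North: 3
  WH-South: 4
  WH-West: 3

Note: HAVING filters groups after aggregation, WHERE filters rows before.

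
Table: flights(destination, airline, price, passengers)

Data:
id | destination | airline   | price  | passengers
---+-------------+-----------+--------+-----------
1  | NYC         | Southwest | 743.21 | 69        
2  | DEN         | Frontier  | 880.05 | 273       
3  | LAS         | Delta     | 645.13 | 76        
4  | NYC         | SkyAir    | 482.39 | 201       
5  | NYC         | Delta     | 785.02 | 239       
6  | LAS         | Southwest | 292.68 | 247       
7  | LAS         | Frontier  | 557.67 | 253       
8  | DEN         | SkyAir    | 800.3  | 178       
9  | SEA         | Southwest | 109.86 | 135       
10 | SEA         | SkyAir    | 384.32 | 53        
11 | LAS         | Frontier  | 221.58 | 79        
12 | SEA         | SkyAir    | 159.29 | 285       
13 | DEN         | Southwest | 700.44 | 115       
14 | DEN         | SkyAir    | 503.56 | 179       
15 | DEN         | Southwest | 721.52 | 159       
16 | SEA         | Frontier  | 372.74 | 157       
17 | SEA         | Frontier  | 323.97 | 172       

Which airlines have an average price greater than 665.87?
SELECT airline, AVG(price)
FROM flights
GROUP BY airline
HAVING AVG(price) > 665.87

Result:
  Delta: avg=715.08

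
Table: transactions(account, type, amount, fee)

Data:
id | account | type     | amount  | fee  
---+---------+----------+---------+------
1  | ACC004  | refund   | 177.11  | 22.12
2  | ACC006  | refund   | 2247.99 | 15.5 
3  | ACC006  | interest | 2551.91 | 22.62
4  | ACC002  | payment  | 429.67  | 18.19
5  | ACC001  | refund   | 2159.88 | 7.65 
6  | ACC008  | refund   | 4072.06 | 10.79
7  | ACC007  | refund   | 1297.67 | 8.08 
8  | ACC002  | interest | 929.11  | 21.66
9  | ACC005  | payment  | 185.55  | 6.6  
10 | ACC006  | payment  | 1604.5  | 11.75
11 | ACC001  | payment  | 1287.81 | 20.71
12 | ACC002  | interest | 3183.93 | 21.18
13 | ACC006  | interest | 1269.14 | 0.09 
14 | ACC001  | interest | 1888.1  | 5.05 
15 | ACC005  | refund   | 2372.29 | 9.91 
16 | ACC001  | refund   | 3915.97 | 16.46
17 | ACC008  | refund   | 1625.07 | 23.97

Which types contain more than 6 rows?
SELECT type, COUNT(*) as cnt
FROM transactions
GROUP BY type
HAVING COUNT(*) > 6

Result:
  refund: 8

Note: HAVING filters groups after aggregation, WHERE filters rows before.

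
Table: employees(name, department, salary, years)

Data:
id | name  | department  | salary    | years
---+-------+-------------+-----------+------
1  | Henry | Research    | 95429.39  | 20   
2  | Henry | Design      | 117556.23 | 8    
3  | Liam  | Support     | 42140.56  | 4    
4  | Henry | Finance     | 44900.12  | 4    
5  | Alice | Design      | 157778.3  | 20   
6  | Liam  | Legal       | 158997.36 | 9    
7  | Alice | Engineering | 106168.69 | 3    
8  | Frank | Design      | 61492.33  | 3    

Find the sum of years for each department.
SELECT department, SUM(years) as result
FROM employees
GROUP BY department

Result:
  Design: 31
  Engineering: 3
  Finance: 4
  Legal: 9
  Research: 20
  Support: 4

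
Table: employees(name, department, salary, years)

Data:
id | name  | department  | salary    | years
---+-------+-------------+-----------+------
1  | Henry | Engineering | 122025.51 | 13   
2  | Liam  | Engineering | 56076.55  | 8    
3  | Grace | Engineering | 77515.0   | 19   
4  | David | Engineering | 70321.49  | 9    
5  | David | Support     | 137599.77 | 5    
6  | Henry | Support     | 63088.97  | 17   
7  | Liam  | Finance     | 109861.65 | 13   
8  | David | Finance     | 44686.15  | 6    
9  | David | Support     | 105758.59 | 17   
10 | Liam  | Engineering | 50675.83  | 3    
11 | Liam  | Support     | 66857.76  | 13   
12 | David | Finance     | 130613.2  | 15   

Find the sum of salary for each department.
SELECT department, SUM(salary) as result
FROM employees
GROUP BY department

Result:
  Engineering: 376614.38
  Finance: 285161.00
  Support: 373305.09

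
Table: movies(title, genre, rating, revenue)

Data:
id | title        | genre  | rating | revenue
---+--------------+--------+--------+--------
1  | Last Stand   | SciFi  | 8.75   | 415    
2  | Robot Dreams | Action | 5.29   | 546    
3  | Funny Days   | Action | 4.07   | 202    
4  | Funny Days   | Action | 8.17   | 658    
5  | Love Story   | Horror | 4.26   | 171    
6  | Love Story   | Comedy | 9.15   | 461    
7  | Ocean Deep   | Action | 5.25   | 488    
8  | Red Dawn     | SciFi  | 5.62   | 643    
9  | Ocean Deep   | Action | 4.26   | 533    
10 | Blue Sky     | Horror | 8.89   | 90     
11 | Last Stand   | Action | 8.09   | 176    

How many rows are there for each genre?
SELECT genre, COUNT(*) as count
FROM movies
GROUP BY genre

Result:
  Action: 6
  Comedy: 1
  Horror: 2
  SciFi: 2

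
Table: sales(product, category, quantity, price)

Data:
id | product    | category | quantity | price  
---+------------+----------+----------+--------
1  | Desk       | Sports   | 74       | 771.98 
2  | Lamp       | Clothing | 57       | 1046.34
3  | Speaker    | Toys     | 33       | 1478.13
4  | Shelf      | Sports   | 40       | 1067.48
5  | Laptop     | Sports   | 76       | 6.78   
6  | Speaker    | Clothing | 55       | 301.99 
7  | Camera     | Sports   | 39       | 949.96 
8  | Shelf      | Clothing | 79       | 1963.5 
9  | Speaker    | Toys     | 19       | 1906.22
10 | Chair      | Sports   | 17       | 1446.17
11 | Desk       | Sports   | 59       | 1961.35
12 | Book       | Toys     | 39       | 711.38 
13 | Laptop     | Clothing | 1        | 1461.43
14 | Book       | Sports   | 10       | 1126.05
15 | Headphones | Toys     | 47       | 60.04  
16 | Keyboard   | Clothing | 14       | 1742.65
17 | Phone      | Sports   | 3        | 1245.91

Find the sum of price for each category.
SELECT category, SUM(price) as result
FROM sales
GROUP BY category

Result:
  Clothing: 6515.91
  Sports: 8575.68
  Toys: 4155.77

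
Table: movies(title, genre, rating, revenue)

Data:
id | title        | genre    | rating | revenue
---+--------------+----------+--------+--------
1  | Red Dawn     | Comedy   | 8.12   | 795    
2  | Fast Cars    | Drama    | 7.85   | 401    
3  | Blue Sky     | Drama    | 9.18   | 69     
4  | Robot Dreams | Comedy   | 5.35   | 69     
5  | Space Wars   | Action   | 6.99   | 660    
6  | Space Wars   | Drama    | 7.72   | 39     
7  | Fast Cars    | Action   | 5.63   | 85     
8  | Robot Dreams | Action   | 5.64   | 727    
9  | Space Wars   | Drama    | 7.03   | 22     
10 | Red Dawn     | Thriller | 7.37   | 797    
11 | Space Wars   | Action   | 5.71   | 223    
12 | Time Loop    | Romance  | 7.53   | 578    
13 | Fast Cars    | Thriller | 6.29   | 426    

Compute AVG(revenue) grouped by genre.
SELECT genre, AVG(revenue) as result
FROM movies
GROUP BY genre

Result:
  Action: 423.75
  Comedy: 432.00
  Drama: 132.75
  Romance: 578.00
  Thriller: 611.50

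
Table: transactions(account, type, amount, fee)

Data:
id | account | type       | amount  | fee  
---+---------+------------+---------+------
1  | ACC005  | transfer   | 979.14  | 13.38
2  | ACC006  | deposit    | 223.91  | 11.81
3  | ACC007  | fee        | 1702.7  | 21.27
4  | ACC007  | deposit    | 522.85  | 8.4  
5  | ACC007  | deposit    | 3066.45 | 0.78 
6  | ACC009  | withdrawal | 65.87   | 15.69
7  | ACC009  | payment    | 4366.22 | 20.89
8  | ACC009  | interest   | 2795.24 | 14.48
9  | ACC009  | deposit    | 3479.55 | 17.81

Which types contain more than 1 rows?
SELECT type, COUNT(*) as cnt
FROM transactions
GROUP BY type
HAVING COUNT(*) > 1

Result:
  deposit: 4

Note: HAVING filters groups after aggregation, WHERE filters rows before.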